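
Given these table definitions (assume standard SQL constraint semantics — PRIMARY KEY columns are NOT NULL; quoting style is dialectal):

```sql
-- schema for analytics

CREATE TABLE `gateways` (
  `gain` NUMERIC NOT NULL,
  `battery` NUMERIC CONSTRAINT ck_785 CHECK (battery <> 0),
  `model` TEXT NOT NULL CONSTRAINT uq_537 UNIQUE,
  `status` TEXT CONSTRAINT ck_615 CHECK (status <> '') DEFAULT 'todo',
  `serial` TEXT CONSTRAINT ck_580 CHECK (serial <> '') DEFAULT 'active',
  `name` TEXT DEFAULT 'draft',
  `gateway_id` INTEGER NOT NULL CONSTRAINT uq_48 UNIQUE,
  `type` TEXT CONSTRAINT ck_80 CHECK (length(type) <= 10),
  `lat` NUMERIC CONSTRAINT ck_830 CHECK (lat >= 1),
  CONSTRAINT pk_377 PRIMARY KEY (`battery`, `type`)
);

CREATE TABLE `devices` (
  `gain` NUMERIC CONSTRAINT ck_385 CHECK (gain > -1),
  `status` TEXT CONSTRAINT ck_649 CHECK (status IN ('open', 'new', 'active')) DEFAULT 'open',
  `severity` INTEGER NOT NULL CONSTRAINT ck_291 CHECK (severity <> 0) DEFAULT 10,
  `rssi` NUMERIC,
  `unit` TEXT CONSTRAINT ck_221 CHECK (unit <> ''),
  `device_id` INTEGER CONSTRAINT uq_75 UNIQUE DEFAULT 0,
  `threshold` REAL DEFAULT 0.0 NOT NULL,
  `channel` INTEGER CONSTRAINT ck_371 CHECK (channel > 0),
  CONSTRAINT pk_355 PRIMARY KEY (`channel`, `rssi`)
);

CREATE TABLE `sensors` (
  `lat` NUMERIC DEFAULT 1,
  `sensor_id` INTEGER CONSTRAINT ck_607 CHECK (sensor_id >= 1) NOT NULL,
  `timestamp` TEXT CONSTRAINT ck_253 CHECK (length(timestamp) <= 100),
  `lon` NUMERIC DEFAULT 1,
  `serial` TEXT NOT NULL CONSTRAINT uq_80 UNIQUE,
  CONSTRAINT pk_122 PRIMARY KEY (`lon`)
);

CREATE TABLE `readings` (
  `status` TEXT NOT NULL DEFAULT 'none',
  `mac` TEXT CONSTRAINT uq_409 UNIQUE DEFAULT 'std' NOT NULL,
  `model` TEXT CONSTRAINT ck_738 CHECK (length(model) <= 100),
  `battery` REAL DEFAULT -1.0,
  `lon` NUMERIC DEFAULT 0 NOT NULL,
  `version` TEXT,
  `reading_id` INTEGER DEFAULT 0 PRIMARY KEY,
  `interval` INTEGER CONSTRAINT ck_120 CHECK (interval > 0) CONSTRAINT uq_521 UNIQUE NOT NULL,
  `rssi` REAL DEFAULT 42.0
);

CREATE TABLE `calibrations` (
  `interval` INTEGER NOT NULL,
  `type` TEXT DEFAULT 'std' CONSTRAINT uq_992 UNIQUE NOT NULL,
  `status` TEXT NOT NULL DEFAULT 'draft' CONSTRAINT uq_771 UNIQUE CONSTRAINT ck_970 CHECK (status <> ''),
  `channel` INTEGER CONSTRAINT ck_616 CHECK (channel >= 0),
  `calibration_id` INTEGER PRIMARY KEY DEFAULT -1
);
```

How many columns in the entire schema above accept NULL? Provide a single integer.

gateways: 4 nullable (status, serial, name, lat — PK (battery, type) and explicit NOT NULL columns excluded).
devices: 4 nullable (gain, status, unit, device_id — PK (channel, rssi) and explicit NOT NULL columns excluded).
sensors: 2 nullable (lat, timestamp — PK (lon) and explicit NOT NULL columns excluded).
readings: 4 nullable (model, battery, version, rssi — PK (reading_id) and explicit NOT NULL columns excluded).
calibrations: 1 nullable (channel — PK (calibration_id) and explicit NOT NULL columns excluded).
Total: 4 + 4 + 2 + 4 + 1 = 15.

15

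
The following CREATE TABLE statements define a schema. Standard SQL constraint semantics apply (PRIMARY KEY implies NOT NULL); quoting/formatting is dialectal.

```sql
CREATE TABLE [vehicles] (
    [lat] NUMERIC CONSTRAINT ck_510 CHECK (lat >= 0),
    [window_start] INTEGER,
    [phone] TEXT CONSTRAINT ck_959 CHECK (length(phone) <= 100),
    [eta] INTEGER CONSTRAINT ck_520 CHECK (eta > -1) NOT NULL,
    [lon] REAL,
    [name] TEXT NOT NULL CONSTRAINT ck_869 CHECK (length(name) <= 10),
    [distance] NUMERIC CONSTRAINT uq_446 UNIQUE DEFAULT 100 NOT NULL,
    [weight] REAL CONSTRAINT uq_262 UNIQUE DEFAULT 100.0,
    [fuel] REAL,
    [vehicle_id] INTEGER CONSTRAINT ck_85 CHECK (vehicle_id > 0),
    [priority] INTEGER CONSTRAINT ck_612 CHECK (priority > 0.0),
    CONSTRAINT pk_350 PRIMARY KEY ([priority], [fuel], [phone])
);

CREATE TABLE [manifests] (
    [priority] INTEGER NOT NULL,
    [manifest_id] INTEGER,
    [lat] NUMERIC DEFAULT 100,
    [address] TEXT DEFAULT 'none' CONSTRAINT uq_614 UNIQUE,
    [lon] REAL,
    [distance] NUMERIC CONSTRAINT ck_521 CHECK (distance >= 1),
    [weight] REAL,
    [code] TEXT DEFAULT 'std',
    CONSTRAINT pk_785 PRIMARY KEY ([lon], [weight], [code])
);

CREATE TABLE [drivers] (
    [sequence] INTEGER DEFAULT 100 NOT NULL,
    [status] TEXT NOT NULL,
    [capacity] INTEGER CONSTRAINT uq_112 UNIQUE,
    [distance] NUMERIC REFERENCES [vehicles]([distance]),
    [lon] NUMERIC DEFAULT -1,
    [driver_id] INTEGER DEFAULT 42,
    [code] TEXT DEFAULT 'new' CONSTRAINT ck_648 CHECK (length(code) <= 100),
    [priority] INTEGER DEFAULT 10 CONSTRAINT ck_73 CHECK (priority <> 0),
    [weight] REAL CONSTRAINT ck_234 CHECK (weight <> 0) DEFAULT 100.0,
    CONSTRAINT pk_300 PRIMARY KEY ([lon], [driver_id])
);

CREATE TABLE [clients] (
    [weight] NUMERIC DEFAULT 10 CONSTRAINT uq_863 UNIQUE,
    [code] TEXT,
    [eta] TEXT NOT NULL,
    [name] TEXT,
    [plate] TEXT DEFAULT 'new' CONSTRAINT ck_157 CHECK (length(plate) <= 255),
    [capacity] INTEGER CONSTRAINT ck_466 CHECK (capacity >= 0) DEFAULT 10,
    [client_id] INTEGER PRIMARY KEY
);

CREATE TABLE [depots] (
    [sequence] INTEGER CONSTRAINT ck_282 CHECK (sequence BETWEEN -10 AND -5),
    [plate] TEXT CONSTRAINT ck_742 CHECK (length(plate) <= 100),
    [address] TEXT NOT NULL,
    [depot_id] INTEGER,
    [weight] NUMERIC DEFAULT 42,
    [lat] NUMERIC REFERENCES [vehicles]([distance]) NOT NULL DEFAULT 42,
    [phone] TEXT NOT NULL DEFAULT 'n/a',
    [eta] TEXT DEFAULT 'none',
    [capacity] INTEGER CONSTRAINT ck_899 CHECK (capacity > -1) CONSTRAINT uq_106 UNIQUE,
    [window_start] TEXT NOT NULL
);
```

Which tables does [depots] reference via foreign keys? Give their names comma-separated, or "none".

vehicles

- lat REFERENCES vehicles(distance).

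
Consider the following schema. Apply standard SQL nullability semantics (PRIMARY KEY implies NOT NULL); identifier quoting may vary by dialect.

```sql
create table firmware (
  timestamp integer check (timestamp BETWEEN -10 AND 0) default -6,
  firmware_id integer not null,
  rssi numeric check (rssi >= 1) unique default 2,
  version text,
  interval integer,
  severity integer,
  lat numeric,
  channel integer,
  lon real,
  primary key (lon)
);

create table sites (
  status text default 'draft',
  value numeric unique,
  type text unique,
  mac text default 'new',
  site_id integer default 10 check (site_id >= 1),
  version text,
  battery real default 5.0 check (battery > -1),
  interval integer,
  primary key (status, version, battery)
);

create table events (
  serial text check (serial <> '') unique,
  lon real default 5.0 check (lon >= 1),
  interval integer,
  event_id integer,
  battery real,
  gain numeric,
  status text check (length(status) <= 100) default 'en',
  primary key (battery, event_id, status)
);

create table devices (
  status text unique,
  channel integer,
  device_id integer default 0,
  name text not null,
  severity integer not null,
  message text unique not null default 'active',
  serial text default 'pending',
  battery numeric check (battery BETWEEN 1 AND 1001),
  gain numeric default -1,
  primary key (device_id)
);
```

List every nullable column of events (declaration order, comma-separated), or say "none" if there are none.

- serial: CHECK does not forbid NULL (a CHECK constraint passes when its expression is NULL) → nullable.
- lon: CHECK does not forbid NULL (a CHECK constraint passes when its expression is NULL) → nullable.
- interval: no NOT NULL constraint applies → nullable.
- event_id: part of the PRIMARY KEY, which implies NOT NULL → not nullable.
- battery: part of the PRIMARY KEY, which implies NOT NULL → not nullable.
- gain: no NOT NULL constraint applies → nullable.
- status: part of the PRIMARY KEY, which implies NOT NULL → not nullable.

serial, lon, interval, gain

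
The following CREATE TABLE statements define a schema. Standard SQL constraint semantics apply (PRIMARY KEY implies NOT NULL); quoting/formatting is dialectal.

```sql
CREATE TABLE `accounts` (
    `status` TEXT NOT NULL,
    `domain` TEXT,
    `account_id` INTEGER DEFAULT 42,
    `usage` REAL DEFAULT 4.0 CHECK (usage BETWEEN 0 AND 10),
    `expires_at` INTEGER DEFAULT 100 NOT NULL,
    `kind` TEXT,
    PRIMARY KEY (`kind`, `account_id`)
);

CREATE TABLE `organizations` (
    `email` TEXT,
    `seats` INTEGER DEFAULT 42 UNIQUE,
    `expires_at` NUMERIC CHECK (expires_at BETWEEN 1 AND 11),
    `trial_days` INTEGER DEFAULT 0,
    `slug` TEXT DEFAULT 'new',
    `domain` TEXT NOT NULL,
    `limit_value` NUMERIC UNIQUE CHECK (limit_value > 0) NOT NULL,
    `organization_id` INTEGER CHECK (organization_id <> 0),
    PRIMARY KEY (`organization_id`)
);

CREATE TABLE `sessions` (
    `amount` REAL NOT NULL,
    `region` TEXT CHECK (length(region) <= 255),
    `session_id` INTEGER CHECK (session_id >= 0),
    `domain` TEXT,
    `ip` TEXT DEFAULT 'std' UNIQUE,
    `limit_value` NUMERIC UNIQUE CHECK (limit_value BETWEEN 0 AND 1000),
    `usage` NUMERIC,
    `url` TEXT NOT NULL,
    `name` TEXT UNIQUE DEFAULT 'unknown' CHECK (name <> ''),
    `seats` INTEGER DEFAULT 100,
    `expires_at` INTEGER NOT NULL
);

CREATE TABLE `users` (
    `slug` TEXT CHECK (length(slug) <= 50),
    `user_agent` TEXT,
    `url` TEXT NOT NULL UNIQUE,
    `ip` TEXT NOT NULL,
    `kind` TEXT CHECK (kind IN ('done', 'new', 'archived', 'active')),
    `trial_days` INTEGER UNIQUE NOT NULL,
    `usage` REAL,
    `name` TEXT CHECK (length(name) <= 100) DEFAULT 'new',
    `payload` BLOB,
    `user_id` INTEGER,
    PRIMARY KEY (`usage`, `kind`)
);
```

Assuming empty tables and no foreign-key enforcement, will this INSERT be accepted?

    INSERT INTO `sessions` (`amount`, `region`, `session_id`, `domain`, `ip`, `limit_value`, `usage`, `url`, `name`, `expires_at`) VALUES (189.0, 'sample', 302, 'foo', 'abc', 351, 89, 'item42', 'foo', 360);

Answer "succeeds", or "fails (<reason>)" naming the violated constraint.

succeeds

NOT NULL columns: amount is supplied; expires_at is supplied; url is supplied.
CHECK constraints: 'sample' satisfies (length(region) <= 255); 302 satisfies (session_id >= 0); 351 satisfies (limit_value BETWEEN 0 AND 1000); 'foo' satisfies (name <> '').
No constraint is violated.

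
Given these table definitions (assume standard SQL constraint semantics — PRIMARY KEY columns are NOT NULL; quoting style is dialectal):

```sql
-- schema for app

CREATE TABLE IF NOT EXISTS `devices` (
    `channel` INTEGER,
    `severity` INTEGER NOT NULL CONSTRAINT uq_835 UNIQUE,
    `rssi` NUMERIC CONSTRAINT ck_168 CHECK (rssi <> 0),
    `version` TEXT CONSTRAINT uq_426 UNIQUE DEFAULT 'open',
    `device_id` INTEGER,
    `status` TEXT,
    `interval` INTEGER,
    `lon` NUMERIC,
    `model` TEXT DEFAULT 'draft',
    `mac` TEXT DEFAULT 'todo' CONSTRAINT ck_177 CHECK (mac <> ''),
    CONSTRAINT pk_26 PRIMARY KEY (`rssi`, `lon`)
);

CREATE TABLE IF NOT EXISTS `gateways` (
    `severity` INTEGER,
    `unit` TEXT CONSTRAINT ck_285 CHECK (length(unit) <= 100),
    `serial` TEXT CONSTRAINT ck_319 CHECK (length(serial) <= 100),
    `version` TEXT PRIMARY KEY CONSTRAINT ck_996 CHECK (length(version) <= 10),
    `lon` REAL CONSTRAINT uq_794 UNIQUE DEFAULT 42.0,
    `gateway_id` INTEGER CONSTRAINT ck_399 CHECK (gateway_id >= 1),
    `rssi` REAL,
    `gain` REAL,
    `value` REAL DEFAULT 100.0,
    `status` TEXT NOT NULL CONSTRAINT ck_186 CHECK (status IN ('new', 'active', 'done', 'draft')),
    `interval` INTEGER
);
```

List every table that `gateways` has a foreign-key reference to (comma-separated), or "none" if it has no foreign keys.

none

No column in gateways has a REFERENCES clause.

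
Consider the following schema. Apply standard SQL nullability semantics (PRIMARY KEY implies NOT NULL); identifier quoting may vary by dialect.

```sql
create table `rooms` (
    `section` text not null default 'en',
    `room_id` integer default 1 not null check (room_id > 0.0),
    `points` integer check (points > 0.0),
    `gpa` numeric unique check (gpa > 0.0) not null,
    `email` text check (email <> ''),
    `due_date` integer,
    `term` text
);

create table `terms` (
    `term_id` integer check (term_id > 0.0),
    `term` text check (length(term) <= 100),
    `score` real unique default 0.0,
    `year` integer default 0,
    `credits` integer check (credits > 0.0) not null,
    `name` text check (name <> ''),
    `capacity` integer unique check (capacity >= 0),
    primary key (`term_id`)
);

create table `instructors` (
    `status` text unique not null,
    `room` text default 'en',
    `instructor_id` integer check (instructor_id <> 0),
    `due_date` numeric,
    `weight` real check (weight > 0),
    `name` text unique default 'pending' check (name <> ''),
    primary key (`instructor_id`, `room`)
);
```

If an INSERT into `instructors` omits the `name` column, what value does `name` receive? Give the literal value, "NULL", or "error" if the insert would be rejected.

'pending'

name has an explicit DEFAULT 'pending'.
When the column is omitted from an INSERT, that default is used.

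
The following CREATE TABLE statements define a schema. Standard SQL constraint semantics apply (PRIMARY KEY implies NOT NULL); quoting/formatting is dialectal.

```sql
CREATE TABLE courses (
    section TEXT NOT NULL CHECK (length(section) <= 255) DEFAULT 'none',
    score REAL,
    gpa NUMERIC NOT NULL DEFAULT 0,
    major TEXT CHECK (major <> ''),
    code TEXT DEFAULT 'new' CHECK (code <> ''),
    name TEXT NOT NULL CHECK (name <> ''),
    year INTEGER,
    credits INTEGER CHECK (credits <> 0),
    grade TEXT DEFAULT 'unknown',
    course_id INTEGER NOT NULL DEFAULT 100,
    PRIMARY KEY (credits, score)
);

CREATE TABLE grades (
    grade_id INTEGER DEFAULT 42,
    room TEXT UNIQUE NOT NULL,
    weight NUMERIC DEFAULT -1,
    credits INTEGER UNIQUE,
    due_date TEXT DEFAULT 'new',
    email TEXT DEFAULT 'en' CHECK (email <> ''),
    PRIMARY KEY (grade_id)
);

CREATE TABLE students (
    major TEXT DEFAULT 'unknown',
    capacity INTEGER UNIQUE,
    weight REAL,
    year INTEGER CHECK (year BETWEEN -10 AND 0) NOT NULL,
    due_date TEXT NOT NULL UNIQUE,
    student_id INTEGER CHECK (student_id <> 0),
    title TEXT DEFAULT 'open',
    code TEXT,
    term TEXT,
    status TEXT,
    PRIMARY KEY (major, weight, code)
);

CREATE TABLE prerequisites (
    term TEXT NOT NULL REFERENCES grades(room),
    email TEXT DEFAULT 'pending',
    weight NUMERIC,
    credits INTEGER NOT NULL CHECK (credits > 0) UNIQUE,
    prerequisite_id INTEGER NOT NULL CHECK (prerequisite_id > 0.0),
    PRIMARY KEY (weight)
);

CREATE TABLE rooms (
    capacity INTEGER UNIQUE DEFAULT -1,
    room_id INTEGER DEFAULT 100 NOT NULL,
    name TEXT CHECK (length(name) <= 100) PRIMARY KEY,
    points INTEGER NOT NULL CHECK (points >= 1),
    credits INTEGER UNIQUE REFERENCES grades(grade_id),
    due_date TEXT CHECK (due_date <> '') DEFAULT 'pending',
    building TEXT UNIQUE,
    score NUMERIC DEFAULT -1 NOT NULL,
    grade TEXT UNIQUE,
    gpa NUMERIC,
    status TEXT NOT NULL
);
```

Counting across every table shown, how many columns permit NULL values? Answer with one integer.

20

courses: 4 nullable (major, code, year, grade — PK (credits, score) and explicit NOT NULL columns excluded).
grades: 4 nullable (weight, credits, due_date, email — PK (grade_id) and explicit NOT NULL columns excluded).
students: 5 nullable (capacity, student_id, title, term, status — PK (major, weight, code) and explicit NOT NULL columns excluded).
prerequisites: 1 nullable (email — PK (weight) and explicit NOT NULL columns excluded).
rooms: 6 nullable (capacity, credits, due_date, building, grade, gpa — PK (name) and explicit NOT NULL columns excluded).
Total: 4 + 4 + 5 + 1 + 6 = 20.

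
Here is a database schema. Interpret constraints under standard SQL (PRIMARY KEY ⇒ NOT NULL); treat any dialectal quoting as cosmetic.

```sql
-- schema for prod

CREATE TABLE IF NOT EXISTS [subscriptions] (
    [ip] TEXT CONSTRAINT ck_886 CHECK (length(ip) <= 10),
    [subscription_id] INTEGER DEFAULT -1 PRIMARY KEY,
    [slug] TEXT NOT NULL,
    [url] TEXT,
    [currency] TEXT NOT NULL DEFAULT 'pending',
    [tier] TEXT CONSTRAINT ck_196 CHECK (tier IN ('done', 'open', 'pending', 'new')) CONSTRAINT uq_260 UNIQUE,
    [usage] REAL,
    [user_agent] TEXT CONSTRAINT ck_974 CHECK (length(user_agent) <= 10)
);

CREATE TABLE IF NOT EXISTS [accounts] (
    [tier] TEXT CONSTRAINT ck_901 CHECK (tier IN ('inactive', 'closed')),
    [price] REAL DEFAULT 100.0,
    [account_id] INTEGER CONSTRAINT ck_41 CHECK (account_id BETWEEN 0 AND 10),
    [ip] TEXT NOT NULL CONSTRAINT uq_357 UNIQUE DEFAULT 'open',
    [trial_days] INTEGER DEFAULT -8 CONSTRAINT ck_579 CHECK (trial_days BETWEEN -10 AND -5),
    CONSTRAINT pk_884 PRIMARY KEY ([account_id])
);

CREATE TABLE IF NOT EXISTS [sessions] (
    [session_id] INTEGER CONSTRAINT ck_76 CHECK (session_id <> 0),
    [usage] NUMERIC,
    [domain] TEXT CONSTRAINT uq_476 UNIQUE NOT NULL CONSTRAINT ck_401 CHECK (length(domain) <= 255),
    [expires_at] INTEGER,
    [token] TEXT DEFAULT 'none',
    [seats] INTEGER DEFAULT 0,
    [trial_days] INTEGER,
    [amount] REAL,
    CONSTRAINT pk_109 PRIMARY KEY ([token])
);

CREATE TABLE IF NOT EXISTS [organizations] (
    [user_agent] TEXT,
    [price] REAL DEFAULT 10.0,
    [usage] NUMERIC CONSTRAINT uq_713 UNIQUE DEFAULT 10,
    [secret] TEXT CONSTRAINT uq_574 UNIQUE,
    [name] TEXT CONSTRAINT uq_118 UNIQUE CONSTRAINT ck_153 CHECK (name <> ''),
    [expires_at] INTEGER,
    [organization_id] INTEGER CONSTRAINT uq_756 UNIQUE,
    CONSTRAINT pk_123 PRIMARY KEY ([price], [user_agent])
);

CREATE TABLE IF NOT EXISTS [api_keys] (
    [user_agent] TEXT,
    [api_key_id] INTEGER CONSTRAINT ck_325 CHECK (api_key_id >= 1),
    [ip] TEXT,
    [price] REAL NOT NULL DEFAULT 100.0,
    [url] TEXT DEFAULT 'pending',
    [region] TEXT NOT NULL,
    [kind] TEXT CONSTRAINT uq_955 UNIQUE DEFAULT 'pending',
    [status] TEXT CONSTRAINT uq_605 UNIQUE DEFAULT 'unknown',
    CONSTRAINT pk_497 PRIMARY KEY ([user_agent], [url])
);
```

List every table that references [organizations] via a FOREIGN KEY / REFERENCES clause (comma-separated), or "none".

none

No REFERENCES clause anywhere in the schema names organizations.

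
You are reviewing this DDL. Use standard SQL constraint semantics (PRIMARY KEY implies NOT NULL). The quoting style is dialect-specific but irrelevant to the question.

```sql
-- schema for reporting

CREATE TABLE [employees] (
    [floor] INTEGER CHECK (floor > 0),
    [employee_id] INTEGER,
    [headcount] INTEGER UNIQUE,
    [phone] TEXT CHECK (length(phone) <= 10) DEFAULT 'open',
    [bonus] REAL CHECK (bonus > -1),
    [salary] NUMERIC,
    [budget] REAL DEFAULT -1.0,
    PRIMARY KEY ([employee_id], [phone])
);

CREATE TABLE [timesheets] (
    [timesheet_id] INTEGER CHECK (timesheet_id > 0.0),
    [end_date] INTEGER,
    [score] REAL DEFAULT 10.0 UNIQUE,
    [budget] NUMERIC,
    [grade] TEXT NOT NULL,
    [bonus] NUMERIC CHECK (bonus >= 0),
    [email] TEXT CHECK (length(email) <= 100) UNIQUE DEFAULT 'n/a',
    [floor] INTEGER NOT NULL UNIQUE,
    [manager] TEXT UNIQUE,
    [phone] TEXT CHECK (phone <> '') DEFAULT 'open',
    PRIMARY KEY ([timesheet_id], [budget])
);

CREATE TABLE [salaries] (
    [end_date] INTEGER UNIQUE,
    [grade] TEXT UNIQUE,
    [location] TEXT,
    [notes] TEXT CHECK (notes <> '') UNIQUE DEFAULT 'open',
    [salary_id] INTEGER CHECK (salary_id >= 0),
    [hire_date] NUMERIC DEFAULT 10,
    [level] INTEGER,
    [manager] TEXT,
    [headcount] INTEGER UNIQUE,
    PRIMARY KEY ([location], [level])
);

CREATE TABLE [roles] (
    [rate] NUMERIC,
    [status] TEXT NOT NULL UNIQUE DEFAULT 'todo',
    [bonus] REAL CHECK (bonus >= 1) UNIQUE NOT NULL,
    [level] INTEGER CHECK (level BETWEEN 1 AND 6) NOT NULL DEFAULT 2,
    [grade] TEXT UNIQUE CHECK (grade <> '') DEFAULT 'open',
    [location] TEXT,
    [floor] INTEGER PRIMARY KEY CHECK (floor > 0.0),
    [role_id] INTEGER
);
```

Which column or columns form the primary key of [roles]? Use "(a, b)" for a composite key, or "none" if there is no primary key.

floor is declared PRIMARY KEY inline on the column.

floor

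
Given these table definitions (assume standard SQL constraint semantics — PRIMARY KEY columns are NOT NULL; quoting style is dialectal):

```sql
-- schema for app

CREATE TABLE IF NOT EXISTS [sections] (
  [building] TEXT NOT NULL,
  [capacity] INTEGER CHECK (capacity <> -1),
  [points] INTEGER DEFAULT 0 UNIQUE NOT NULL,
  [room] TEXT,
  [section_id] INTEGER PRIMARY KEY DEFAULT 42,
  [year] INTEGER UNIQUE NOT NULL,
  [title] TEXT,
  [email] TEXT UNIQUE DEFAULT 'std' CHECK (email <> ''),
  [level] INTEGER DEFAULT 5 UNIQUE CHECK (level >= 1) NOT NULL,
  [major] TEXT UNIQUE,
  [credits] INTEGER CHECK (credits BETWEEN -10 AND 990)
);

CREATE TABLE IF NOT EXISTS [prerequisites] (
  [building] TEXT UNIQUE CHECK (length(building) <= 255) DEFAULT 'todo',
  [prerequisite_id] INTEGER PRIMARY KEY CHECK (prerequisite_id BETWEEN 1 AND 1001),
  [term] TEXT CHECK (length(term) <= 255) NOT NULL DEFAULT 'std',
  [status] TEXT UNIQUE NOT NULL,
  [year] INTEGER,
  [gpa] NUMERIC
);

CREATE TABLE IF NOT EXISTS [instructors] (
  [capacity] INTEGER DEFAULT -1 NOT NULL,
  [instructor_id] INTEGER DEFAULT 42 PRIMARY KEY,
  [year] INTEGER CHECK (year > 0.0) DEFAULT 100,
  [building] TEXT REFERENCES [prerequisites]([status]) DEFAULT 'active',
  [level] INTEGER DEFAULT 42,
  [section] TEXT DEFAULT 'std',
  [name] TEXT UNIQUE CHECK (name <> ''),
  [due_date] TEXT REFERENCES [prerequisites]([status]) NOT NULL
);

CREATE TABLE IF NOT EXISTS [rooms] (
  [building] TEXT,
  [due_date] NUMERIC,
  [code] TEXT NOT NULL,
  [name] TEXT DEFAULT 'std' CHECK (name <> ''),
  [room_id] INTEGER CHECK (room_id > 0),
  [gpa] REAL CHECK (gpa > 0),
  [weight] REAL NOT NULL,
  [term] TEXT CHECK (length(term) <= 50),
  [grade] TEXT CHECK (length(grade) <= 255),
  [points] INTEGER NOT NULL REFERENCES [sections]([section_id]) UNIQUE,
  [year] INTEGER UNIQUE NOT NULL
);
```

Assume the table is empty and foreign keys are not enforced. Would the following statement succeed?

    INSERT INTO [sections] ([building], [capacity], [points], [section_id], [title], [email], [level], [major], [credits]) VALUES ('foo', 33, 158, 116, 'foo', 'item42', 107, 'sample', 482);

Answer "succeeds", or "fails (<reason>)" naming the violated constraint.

fails (NOT NULL on year)

year is omitted from the column list and has no DEFAULT, so it would receive NULL.
But year is declared NOT NULL.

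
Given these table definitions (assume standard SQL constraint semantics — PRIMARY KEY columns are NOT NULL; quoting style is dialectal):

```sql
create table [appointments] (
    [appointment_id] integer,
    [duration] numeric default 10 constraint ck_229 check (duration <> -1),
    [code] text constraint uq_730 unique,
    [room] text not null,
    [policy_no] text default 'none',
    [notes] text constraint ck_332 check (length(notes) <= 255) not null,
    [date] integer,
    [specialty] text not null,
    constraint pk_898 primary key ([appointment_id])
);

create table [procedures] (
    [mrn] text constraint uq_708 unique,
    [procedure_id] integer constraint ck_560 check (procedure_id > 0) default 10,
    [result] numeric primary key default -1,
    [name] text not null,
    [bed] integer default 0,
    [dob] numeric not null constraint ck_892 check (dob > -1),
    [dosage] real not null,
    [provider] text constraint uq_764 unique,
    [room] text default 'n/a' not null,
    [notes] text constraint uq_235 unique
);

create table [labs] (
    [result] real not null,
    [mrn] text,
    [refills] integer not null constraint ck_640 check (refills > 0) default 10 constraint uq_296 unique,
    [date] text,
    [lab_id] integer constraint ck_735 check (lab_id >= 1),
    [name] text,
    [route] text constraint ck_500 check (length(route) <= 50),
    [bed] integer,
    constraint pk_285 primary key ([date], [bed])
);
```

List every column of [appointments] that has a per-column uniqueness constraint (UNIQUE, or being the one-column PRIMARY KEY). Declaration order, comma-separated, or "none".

appointment_id, code

- appointment_id: single-column PRIMARY KEY → unique.
- duration: no UNIQUE or single-column PK constraint.
- code: declared UNIQUE → unique.
- room: no UNIQUE or single-column PK constraint.
- policy_no: no UNIQUE or single-column PK constraint.
- notes: no UNIQUE or single-column PK constraint.
- date: no UNIQUE or single-column PK constraint.
- specialty: no UNIQUE or single-column PK constraint.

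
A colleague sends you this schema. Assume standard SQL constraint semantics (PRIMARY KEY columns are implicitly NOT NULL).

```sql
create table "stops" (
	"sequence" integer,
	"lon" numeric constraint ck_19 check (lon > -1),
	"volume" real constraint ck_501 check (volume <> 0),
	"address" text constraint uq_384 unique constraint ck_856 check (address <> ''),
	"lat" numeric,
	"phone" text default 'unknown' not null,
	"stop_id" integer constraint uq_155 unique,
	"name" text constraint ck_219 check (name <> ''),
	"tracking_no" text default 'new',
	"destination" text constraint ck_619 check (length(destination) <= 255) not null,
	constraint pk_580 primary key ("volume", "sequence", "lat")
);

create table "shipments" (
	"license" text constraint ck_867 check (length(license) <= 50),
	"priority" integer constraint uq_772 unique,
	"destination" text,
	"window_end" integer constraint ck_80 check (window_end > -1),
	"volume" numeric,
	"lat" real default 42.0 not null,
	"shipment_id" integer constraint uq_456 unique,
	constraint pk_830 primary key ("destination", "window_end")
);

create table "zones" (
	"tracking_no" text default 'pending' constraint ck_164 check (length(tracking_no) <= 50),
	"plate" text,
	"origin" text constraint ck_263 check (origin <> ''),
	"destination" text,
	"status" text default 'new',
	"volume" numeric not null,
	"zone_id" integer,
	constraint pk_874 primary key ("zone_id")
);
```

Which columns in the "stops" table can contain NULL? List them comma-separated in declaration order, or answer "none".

lon, address, stop_id, name, tracking_no

- sequence: part of the PRIMARY KEY, which implies NOT NULL → not nullable.
- lon: CHECK does not forbid NULL (a CHECK constraint passes when its expression is NULL) → nullable.
- volume: part of the PRIMARY KEY, which implies NOT NULL → not nullable.
- address: CHECK does not forbid NULL (a CHECK constraint passes when its expression is NULL) → nullable.
- lat: part of the PRIMARY KEY, which implies NOT NULL → not nullable.
- phone: declared NOT NULL → not nullable.
- stop_id: UNIQUE does not imply NOT NULL → nullable.
- name: CHECK does not forbid NULL (a CHECK constraint passes when its expression is NULL) → nullable.
- tracking_no: DEFAULT only fills an omitted column; an explicit NULL is still allowed → nullable.
- destination: declared NOT NULL → not nullable.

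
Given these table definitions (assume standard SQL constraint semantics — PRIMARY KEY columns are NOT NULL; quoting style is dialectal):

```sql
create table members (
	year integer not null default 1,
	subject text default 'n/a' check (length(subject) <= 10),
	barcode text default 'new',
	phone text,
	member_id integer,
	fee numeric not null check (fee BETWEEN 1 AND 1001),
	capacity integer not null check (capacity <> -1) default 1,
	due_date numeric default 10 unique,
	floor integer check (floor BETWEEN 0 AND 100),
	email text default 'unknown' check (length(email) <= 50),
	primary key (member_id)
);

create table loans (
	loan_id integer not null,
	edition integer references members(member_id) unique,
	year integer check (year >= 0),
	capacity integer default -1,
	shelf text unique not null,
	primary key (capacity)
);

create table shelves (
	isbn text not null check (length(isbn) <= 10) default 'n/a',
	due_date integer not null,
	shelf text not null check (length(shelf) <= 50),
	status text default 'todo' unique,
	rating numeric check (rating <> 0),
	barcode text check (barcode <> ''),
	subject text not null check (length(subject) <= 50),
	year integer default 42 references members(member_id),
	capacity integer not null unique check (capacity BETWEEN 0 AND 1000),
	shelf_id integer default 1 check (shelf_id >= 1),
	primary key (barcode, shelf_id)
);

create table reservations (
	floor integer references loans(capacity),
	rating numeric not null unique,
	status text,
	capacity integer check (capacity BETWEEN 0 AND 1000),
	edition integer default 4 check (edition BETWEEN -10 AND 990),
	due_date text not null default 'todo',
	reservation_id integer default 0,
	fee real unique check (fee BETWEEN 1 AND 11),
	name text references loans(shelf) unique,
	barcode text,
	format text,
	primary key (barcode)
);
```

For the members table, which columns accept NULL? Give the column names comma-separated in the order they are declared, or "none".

subject, barcode, phone, due_date, floor, email

- year: declared NOT NULL → not nullable.
- subject: CHECK does not forbid NULL (a CHECK constraint passes when its expression is NULL) → nullable.
- barcode: DEFAULT only fills an omitted column; an explicit NULL is still allowed → nullable.
- phone: no NOT NULL constraint applies → nullable.
- member_id: part of the PRIMARY KEY, which implies NOT NULL → not nullable.
- fee: declared NOT NULL → not nullable.
- capacity: declared NOT NULL → not nullable.
- due_date: UNIQUE does not imply NOT NULL → nullable.
- floor: CHECK does not forbid NULL (a CHECK constraint passes when its expression is NULL) → nullable.
- email: CHECK does not forbid NULL (a CHECK constraint passes when its expression is NULL) → nullable.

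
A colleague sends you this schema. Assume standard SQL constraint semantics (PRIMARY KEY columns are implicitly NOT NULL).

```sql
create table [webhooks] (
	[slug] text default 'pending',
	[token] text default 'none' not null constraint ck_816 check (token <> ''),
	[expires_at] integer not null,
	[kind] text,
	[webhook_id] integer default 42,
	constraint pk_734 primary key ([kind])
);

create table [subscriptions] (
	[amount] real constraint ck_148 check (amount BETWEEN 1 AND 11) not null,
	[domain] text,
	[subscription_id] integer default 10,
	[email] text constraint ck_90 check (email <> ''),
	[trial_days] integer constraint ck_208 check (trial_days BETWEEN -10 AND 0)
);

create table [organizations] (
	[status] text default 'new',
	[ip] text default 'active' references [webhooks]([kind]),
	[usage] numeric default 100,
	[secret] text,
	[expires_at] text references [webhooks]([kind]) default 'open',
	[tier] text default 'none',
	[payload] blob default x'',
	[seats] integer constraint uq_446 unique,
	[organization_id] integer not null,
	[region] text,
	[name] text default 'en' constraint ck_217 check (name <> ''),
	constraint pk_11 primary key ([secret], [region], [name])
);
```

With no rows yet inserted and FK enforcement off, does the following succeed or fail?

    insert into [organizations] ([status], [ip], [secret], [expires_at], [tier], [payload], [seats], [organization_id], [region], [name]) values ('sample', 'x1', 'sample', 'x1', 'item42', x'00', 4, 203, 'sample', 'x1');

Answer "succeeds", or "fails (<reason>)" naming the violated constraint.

succeeds

NOT NULL columns: name is supplied; organization_id is supplied; region is supplied; secret is supplied.
CHECK constraints: 'x1' satisfies (name <> '').
No constraint is violated.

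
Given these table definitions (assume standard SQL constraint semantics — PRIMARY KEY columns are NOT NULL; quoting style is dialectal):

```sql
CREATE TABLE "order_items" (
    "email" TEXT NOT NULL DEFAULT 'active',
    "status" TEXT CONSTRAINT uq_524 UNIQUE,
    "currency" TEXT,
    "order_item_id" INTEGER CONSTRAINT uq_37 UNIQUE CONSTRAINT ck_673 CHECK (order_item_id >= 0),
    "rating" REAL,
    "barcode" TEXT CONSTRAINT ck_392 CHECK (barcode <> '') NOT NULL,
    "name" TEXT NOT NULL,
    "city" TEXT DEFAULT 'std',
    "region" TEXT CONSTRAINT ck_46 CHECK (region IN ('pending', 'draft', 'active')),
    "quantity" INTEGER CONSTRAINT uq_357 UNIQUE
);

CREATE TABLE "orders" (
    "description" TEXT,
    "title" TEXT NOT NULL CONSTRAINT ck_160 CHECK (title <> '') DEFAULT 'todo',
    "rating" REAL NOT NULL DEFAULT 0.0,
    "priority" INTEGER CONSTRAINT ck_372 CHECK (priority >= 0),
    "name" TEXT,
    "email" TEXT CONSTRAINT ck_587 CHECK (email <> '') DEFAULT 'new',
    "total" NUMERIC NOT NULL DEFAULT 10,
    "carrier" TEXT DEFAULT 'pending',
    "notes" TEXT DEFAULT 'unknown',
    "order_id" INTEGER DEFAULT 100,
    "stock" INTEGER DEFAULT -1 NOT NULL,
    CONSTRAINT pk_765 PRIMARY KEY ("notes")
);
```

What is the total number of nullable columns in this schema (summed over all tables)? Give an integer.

13

order_items: 7 nullable (status, currency, order_item_id, rating, city, region, quantity — PK none and explicit NOT NULL columns excluded).
orders: 6 nullable (description, priority, name, email, carrier, order_id — PK (notes) and explicit NOT NULL columns excluded).
Total: 7 + 6 = 13.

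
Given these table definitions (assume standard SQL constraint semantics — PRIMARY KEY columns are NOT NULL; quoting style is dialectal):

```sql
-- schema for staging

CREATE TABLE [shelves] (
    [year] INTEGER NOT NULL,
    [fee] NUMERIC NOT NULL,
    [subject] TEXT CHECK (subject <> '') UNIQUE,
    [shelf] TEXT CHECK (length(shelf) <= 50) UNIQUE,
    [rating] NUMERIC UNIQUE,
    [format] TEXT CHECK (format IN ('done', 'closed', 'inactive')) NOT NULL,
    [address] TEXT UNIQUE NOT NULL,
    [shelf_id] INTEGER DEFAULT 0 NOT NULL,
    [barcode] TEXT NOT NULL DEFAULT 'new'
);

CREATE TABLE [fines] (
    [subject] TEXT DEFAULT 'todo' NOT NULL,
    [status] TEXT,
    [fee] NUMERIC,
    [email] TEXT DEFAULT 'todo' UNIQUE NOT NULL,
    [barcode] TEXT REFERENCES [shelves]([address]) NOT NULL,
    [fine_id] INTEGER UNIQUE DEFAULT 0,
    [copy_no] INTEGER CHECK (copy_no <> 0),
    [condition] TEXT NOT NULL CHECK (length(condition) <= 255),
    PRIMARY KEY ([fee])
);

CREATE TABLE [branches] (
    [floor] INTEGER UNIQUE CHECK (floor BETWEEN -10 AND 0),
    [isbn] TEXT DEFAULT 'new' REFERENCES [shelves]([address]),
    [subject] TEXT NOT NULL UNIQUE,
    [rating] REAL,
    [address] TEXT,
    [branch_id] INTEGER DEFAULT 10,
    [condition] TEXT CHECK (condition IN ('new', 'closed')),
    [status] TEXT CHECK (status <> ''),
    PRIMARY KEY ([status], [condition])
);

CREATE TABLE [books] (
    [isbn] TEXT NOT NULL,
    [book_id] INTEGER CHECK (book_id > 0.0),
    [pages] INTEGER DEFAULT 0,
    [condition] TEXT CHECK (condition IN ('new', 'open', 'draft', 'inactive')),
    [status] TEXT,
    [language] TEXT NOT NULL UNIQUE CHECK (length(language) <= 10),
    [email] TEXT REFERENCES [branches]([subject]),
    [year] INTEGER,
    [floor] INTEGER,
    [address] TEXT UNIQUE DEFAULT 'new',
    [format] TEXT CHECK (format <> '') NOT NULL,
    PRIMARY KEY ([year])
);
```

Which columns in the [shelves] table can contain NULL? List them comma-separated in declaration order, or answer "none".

- year: declared NOT NULL → not nullable.
- fee: declared NOT NULL → not nullable.
- subject: CHECK does not forbid NULL (a CHECK constraint passes when its expression is NULL) → nullable.
- shelf: CHECK does not forbid NULL (a CHECK constraint passes when its expression is NULL) → nullable.
- rating: UNIQUE does not imply NOT NULL → nullable.
- format: declared NOT NULL → not nullable.
- address: declared NOT NULL → not nullable.
- shelf_id: declared NOT NULL → not nullable.
- barcode: declared NOT NULL → not nullable.

subject, shelf, rating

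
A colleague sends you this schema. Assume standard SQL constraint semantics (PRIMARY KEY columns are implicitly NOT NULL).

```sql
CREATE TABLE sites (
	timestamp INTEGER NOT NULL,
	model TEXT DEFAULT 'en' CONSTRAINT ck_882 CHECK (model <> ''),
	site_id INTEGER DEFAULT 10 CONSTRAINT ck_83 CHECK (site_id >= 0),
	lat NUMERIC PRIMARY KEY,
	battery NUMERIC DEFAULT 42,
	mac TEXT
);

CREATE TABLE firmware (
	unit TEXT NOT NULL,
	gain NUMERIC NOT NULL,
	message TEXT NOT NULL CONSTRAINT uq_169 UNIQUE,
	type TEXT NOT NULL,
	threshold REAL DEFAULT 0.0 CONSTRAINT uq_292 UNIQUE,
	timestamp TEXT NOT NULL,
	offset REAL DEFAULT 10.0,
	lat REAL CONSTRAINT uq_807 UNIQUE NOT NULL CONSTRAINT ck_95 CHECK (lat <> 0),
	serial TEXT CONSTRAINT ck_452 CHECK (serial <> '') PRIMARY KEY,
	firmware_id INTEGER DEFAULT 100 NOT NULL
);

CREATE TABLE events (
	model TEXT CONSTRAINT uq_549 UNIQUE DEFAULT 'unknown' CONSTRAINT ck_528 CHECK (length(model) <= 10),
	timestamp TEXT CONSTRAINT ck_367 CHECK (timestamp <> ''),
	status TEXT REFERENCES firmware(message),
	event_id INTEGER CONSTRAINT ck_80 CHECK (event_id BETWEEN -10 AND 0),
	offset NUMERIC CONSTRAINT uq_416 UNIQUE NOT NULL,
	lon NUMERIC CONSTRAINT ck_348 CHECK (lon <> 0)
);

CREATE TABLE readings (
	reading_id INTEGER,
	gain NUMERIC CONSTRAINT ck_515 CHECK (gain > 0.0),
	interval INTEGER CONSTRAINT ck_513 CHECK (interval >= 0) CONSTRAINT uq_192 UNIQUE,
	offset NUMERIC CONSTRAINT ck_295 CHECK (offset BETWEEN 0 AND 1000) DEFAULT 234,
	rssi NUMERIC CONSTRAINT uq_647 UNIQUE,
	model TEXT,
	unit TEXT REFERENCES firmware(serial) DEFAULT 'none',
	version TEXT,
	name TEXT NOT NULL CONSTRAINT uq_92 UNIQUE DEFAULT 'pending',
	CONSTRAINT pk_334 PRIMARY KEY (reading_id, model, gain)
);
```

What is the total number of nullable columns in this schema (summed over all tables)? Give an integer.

16

sites: 4 nullable (model, site_id, battery, mac — PK (lat) and explicit NOT NULL columns excluded).
firmware: 2 nullable (threshold, offset — PK (serial) and explicit NOT NULL columns excluded).
events: 5 nullable (model, timestamp, status, event_id, lon — PK none and explicit NOT NULL columns excluded).
readings: 5 nullable (interval, offset, rssi, unit, version — PK (reading_id, model, gain) and explicit NOT NULL columns excluded).
Total: 4 + 2 + 5 + 5 = 16.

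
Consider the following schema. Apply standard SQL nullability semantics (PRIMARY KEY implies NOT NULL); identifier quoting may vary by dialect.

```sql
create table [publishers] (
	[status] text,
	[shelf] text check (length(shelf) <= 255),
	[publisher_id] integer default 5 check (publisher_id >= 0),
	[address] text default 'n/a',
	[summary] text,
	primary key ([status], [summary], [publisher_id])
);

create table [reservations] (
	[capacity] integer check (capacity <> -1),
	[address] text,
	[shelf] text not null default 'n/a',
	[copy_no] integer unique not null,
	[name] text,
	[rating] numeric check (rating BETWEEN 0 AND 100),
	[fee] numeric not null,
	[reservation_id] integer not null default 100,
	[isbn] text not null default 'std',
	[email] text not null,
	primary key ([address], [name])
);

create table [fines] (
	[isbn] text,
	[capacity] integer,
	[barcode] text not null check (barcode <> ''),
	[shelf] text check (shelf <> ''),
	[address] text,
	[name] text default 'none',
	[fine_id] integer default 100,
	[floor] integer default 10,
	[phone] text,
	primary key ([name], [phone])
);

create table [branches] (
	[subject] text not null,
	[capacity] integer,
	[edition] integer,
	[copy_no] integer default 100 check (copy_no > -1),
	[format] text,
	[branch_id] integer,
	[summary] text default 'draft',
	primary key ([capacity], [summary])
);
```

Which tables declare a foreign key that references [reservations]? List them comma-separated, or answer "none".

none

No REFERENCES clause anywhere in the schema names reservations.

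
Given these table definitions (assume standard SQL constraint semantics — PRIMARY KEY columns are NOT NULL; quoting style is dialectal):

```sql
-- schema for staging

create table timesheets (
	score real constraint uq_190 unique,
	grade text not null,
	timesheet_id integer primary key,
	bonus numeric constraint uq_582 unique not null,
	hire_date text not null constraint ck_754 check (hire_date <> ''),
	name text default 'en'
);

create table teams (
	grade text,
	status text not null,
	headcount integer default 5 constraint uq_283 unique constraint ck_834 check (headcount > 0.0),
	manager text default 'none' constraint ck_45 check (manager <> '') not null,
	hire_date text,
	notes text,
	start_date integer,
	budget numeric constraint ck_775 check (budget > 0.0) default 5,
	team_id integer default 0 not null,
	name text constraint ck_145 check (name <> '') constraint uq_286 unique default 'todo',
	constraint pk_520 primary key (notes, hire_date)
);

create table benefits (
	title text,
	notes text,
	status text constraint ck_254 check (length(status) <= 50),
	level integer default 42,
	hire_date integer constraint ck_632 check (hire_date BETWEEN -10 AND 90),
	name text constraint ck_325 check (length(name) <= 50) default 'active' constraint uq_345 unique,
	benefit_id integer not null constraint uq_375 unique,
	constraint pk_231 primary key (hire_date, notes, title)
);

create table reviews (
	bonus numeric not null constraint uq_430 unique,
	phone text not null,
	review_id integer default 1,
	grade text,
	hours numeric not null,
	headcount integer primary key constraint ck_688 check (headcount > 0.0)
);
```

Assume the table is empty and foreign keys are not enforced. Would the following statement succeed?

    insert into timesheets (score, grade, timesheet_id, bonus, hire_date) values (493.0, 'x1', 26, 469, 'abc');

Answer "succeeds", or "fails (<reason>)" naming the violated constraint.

NOT NULL columns: bonus is supplied; grade is supplied; hire_date is supplied; timesheet_id is supplied.
CHECK constraints: 'abc' satisfies (hire_date <> '').
No constraint is violated.

succeeds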